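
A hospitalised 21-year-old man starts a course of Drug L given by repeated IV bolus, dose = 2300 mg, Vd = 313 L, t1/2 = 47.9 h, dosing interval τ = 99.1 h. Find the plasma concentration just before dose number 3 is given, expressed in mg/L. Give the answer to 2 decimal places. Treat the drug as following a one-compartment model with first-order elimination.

2.17 mg/L

C₀ per dose = Dose / Vd = 2300 / 313 = 7.348 mg/L
k = ln2 / t½ = 0.693147 / 47.9 = 0.01447 h⁻¹
Fraction remaining after one interval: r = e^(−kτ) = e^(−0.01447 × 99.1) = 0.2384
Before dose 3, 2 doses have been given (aged 1τ, 2τ).
C_trough = C₀ × (r + r²) = 7.348 × (0.2384 + 0.05683) = 2.169 mg/L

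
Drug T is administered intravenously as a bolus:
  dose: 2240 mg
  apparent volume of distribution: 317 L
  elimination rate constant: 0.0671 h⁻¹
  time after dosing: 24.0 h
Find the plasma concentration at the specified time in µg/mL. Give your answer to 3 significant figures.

1.41 µg/mL

C₀ = Dose / Vd = 2240 / 317 = 7.066 mg/L
C = C₀ · e^(−k·t) = 7.066 × e^(−0.06710 × 24.0)
  = 7.066 × 0.1998 = 1.412 mg/L
(1.412 mg/L = 1.412 µg/mL)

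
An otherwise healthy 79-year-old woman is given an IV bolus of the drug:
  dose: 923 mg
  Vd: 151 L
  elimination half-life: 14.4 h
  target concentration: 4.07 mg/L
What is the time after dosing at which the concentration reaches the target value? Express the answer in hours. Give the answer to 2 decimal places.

8.45 h

C₀ = Dose / Vd = 923.0 / 151 = 6.113 mg/L
k = ln2 / t½ = 0.693147 / 14.4 = 0.04814 h⁻¹
t = ln(C₀ / C) / k = ln(6.113 / 4.07) / 0.04814
  = ln(1.502) / 0.04814 = 0.4068 / 0.04814 = 8.450 h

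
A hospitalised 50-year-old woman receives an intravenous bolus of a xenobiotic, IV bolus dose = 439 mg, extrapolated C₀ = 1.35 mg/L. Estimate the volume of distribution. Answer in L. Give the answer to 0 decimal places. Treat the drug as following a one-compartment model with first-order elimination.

Vd = Dose / C₀ = 439.0 / 1.35 = 325.2 L

325 L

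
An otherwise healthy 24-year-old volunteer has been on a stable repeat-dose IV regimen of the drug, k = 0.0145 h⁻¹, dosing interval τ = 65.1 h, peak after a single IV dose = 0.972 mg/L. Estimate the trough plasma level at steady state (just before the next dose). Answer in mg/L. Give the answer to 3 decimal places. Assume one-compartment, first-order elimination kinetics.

e^(−kτ) = e^(−0.01450 × 65.1) = 0.3891
Accumulation ratio R = 1 / (1 − e^(−kτ)) = 1 / (1 − 0.3891) = 1.637
Steady-state trough = C₀ × R × e^(−kτ) = 0.972 × 1.637 × 0.3891 = 0.6191 mg/L

0.619 mg/L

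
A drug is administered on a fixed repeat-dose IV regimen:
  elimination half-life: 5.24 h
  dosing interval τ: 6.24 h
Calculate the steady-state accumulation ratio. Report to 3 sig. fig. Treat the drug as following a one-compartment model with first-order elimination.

k = ln2 / t½ = 0.693147 / 5.24 = 0.1323 h⁻¹
e^(−kτ) = e^(−0.1323 × 6.24) = 0.4380
Accumulation ratio R = 1 / (1 − e^(−kτ)) = 1 / (1 − 0.4380) = 1.779

1.78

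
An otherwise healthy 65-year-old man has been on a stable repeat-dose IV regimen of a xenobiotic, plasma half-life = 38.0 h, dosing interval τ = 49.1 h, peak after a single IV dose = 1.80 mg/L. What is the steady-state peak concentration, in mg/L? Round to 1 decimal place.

3.0 mg/L

k = ln2 / t½ = 0.693147 / 38.0 = 0.01824 h⁻¹
e^(−kτ) = e^(−0.01824 × 49.1) = 0.4084
Accumulation ratio R = 1 / (1 − e^(−kτ)) = 1 / (1 − 0.4084) = 1.690
Steady-state peak = C₀ × R = 1.80 × 1.690 = 3.042 mg/L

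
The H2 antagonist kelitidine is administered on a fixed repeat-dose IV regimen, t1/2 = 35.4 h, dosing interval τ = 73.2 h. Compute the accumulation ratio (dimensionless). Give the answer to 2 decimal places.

1.31

k = ln2 / t½ = 0.693147 / 35.4 = 0.01958 h⁻¹
e^(−kτ) = e^(−0.01958 × 73.2) = 0.2385
Accumulation ratio R = 1 / (1 − e^(−kτ)) = 1 / (1 − 0.2385) = 1.313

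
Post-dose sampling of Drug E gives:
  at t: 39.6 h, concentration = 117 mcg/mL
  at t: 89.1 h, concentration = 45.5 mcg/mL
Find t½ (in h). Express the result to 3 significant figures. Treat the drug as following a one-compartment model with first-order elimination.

36.3 h

k = ln(C₁/C₂) / (t₂ − t₁) = ln(117/45.5) / (89.1 − 39.6)
  = 0.9445 / 49.50 = 0.01908 h⁻¹
t½ = ln2 / k = 0.693147 / 0.01908 = 36.33 h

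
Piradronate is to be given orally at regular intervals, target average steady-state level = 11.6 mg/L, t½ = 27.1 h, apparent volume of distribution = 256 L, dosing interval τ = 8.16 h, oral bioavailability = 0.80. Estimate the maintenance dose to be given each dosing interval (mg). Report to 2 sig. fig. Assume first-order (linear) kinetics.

k = ln2 / t½ = 0.693147 / 27.1 = 0.02558 h⁻¹
CL = k × Vd = 0.02558 × 256 = 6.548 L/h
At steady state, F × (Dose/τ) = Css × CL.
Dose = Css × CL × τ / F = 11.6 × 6.548 × 8.16 / 0.80 = 774.8 mg

770 mg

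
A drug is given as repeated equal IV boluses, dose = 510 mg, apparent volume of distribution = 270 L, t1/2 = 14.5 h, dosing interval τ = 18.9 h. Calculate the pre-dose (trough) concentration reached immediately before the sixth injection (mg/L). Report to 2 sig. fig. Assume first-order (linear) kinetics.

1.3 mg/L

C₀ per dose = Dose / Vd = 510 / 270 = 1.889 mg/L
k = ln2 / t½ = 0.693147 / 14.5 = 0.04780 h⁻¹
Fraction remaining after one interval: r = e^(−kτ) = e^(−0.04780 × 18.9) = 0.4052
Before dose 6, 5 doses have been given (aged 1τ, 2τ, 3τ, 4τ, 5τ).
C_trough = C₀ × (r + r² + … + r^5) = C₀ × r(1−r^5)/(1−r)
        = 1.889 × 0.4052 × (1 − 0.01092) / (1 − 0.4052) = 1.273 mg/L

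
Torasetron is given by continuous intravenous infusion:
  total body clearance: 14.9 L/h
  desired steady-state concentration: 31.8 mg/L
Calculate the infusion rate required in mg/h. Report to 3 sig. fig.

474 mg/h

At steady state, infusion rate R₀ = Css × CL = 31.8 × 14.90 = 473.8 mg/h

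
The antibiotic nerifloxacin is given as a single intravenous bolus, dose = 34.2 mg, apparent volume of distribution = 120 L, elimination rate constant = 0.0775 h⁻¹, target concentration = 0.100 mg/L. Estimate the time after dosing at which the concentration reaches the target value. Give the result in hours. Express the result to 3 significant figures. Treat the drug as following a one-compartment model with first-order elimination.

13.5 h

C₀ = Dose / Vd = 34.20 / 120 = 0.2850 mg/L
t = ln(C₀ / C) / k = ln(0.2850 / 0.100) / 0.07750
  = ln(2.850) / 0.07750 = 1.047 / 0.07750 = 13.51 h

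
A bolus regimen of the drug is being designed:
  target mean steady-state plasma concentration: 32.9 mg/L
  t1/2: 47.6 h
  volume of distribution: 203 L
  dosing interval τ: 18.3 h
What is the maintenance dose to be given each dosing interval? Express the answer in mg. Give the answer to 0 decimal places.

1780 mg

k = ln2 / t½ = 0.693147 / 47.6 = 0.01456 h⁻¹
CL = k × Vd = 0.01456 × 203 = 2.956 L/h
At steady state, Dose/τ = Css × CL.
Dose = Css × CL × τ = 32.9 × 2.956 × 18.3 = 1780 mg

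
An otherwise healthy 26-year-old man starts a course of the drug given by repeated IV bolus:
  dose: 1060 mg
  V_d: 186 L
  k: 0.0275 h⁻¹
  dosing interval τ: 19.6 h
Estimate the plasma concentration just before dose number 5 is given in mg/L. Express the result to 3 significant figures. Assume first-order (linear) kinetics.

C₀ per dose = Dose / Vd = 1060 / 186 = 5.699 mg/L
Fraction remaining after one interval: r = e^(−kτ) = e^(−0.02750 × 19.6) = 0.5833
Before dose 5, 4 doses have been given (aged 1τ, 2τ, 3τ, 4τ).
C_trough = C₀ × (r + r² + … + r^4) = C₀ × r(1−r^4)/(1−r)
        = 5.699 × 0.5833 × (1 − 0.1158) / (1 − 0.5833) = 7.054 mg/L

7.05 mg/L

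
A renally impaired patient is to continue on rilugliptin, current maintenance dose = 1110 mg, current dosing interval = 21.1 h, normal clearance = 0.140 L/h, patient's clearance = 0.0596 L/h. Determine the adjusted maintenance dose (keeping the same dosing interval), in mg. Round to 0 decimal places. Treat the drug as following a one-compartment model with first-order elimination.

To keep the same average steady-state level, dosing rate must scale with clearance.
CL ratio = 0.0596 / 0.140 = 0.4257
New dose (same interval) = 1110 × 0.4257 = 472.5 mg

473 mg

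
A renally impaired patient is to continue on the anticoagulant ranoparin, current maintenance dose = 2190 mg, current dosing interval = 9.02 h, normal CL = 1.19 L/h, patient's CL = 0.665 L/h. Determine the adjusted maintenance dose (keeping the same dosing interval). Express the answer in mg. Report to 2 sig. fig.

1200 mg

To keep the same average steady-state level, dosing rate must scale with clearance.
CL ratio = 0.665 / 1.19 = 0.5588
New dose (same interval) = 2190 × 0.5588 = 1224 mg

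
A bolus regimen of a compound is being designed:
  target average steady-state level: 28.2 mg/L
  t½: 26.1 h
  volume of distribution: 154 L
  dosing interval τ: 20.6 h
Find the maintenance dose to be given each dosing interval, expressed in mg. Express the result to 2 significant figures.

2400 mg

k = ln2 / t½ = 0.693147 / 26.1 = 0.02656 h⁻¹
CL = k × Vd = 0.02656 × 154 = 4.090 L/h
At steady state, Dose/τ = Css × CL.
Dose = Css × CL × τ = 28.2 × 4.090 × 20.6 = 2376 mg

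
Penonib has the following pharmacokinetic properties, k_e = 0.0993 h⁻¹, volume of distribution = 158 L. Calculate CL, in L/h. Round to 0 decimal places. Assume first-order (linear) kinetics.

CL = k × Vd = 0.0993 × 158 = 15.69 L/h

16 L/h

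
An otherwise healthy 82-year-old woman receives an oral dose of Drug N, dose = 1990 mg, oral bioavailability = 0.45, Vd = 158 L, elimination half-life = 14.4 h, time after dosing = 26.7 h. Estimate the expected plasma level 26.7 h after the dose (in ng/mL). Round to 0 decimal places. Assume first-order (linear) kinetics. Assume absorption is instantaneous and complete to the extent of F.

Amount reaching circulation = F × Dose = 0.45 × 1990 = 895.5 mg
C₀ = F·Dose / Vd = 895.5 / 158 = 5.668 mg/L
k = ln2 / t½ = 0.693147 / 14.4 = 0.04814 h⁻¹
C = C₀ · e^(−k·t) = 5.668 × e^(−0.04814 × 26.7)
  = 5.668 × 0.2766 = 1.568 mg/L
Convert: 1.568 mg/L × 1000 = 1568 ng/mL

1568 ng/mL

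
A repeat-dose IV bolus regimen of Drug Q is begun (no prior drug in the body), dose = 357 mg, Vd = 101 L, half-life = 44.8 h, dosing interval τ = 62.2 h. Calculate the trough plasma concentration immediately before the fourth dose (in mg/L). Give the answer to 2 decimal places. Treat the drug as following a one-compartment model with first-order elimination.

C₀ per dose = Dose / Vd = 357 / 101 = 3.535 mg/L
k = ln2 / t½ = 0.693147 / 44.8 = 0.01547 h⁻¹
Fraction remaining after one interval: r = e^(−kτ) = e^(−0.01547 × 62.2) = 0.3820
Before dose 4, 3 doses have been given (aged 1τ, 2τ, 3τ).
C_trough = C₀ × (r + r² + … + r^3) = C₀ × r(1−r^3)/(1−r)
        = 3.535 × 0.3820 × (1 − 0.05574) / (1 − 0.3820) = 2.063 mg/L

2.06 mg/L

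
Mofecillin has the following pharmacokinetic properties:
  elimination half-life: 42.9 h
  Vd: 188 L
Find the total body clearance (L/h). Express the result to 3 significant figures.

k = ln2 / t½ = 0.693147 / 42.9 = 0.01616 h⁻¹
CL = k × Vd = 0.01616 × 188 = 3.038 L/h

3.04 L/h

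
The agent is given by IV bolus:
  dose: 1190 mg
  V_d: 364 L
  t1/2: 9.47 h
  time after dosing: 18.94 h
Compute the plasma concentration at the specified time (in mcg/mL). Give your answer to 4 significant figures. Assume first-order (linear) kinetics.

0.8173 mcg/mL

C₀ = Dose / Vd = 1190 / 364 = 3.269 mg/L
k = ln2 / t½ = 0.693147 / 9.47 = 0.07319 h⁻¹
t / t½ = 18.94 / 9.47 = 2 half-lives
C = C₀ × (1/2)^2 = 3.269 × 0.2500 = 0.8173 mg/L
(0.8173 mg/L = 0.8173 mcg/mL)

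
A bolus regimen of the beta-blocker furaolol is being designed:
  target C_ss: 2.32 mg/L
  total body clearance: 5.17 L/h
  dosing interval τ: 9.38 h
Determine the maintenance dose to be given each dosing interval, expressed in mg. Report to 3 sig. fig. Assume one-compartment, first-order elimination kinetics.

113 mg

At steady state, Dose/τ = Css × CL.
Dose = Css × CL × τ = 2.32 × 5.170 × 9.38 = 112.5 mg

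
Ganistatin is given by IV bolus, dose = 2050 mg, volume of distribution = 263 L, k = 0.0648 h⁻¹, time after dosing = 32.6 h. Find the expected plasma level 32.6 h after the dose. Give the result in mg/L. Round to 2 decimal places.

C₀ = Dose / Vd = 2050 / 263 = 7.795 mg/L
C = C₀ · e^(−k·t) = 7.795 × e^(−0.06480 × 32.6)
  = 7.795 × 0.1209 = 0.9424 mg/L

0.94 mg/L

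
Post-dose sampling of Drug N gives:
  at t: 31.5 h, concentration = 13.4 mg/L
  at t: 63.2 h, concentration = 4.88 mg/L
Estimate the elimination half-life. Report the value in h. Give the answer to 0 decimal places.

k = ln(C₁/C₂) / (t₂ − t₁) = ln(13.4/4.88) / (63.2 − 31.5)
  = 1.010 / 31.70 = 0.03186 h⁻¹
t½ = ln2 / k = 0.693147 / 0.03186 = 21.76 h

22 h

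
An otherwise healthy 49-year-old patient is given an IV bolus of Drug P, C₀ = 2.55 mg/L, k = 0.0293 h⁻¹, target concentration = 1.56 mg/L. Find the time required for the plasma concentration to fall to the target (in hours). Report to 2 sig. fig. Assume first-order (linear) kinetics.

t = ln(C₀ / C) / k = ln(2.550 / 1.56) / 0.02930
  = ln(1.635) / 0.02930 = 0.4916 / 0.02930 = 16.78 h

17 h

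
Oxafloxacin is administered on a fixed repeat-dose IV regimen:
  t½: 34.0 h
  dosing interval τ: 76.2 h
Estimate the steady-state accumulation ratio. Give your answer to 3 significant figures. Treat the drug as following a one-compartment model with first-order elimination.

k = ln2 / t½ = 0.693147 / 34.0 = 0.02039 h⁻¹
e^(−kτ) = e^(−0.02039 × 76.2) = 0.2115
Accumulation ratio R = 1 / (1 − e^(−kτ)) = 1 / (1 − 0.2115) = 1.268

1.27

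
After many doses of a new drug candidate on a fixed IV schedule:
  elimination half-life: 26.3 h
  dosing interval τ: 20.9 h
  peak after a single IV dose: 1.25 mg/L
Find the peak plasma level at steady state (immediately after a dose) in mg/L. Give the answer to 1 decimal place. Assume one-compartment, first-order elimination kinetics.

3.0 mg/L

k = ln2 / t½ = 0.693147 / 26.3 = 0.02636 h⁻¹
e^(−kτ) = e^(−0.02636 × 20.9) = 0.5764
Accumulation ratio R = 1 / (1 − e^(−kτ)) = 1 / (1 − 0.5764) = 2.361
Steady-state peak = C₀ × R = 1.25 × 2.361 = 2.951 mg/L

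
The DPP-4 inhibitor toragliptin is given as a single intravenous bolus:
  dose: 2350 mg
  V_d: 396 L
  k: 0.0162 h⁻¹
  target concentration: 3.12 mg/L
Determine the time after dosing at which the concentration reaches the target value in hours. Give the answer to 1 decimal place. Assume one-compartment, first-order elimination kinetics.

C₀ = Dose / Vd = 2350 / 396 = 5.934 mg/L
t = ln(C₀ / C) / k = ln(5.934 / 3.12) / 0.01620
  = ln(1.902) / 0.01620 = 0.6429 / 0.01620 = 39.69 h

39.7 h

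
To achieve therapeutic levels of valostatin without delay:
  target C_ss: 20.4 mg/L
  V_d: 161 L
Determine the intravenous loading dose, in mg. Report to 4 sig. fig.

3284 mg

LD = Css × Vd = 20.4 × 161 = 3284 mg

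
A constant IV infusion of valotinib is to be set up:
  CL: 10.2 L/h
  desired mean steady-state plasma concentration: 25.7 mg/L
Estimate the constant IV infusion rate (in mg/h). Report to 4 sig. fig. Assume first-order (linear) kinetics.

At steady state, infusion rate R₀ = Css × CL = 25.7 × 10.20 = 262.1 mg/h

262.1 mg/h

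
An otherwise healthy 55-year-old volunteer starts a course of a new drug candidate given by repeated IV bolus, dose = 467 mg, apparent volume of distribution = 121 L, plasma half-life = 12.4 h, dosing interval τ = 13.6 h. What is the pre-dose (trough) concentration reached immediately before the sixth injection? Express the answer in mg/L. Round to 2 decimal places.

3.31 mg/L

C₀ per dose = Dose / Vd = 467 / 121 = 3.860 mg/L
k = ln2 / t½ = 0.693147 / 12.4 = 0.05590 h⁻¹
Fraction remaining after one interval: r = e^(−kτ) = e^(−0.05590 × 13.6) = 0.4676
Before dose 6, 5 doses have been given (aged 1τ, 2τ, 3τ, 4τ, 5τ).
C_trough = C₀ × (r + r² + … + r^5) = C₀ × r(1−r^5)/(1−r)
        = 3.860 × 0.4676 × (1 − 0.02235) / (1 − 0.4676) = 3.314 mg/L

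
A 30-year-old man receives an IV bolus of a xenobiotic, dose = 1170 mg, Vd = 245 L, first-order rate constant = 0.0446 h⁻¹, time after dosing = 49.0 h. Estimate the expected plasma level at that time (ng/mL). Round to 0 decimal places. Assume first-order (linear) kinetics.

537 ng/mL

C₀ = Dose / Vd = 1170 / 245 = 4.776 mg/L
C = C₀ · e^(−k·t) = 4.776 × e^(−0.04460 × 49.0)
  = 4.776 × 0.1124 = 0.5368 mg/L
Convert: 0.5368 mg/L × 1000 = 536.8 ng/mL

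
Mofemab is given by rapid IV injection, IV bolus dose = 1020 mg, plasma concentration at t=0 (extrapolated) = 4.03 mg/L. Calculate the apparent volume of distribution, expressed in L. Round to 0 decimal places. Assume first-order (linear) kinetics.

253 L

Vd = Dose / C₀ = 1020 / 4.03 = 253.1 L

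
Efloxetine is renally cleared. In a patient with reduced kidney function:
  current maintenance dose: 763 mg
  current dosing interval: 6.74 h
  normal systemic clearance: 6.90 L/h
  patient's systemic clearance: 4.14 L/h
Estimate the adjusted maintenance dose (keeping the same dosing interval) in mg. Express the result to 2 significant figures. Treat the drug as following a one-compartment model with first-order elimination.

460 mg

To keep the same average steady-state level, dosing rate must scale with clearance.
CL ratio = 4.14 / 6.90 = 0.6000
New dose (same interval) = 763 × 0.6000 = 457.8 mg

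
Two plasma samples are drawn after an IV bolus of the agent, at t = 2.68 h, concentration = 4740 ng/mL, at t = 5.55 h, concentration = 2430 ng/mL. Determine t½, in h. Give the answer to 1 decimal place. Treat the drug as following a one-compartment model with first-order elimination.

3.0 h

k = ln(C₁/C₂) / (t₂ − t₁) = ln(4740/2430) / (5.55 − 2.68)
  = 0.6681 / 2.870 = 0.2328 h⁻¹
t½ = ln2 / k = 0.693147 / 0.2328 = 2.977 h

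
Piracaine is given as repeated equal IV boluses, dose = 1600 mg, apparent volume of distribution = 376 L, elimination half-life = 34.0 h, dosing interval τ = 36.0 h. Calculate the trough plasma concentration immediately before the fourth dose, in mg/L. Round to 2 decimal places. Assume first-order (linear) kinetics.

C₀ per dose = Dose / Vd = 1600 / 376 = 4.255 mg/L
k = ln2 / t½ = 0.693147 / 34.0 = 0.02039 h⁻¹
Fraction remaining after one interval: r = e^(−kτ) = e^(−0.02039 × 36.0) = 0.4800
Before dose 4, 3 doses have been given (aged 1τ, 2τ, 3τ).
C_trough = C₀ × (r + r² + … + r^3) = C₀ × r(1−r^3)/(1−r)
        = 4.255 × 0.4800 × (1 − 0.1106) / (1 − 0.4800) = 3.493 mg/L

3.49 mg/L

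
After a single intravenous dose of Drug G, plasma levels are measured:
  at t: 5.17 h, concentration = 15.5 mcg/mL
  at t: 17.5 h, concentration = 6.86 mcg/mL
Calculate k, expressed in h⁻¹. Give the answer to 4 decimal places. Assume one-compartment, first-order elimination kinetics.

k = ln(C₁/C₂) / (t₂ − t₁) = ln(15.5/6.86) / (17.5 − 5.17)
  = 0.8151 / 12.33 = 0.06611 h⁻¹

0.0661 h⁻¹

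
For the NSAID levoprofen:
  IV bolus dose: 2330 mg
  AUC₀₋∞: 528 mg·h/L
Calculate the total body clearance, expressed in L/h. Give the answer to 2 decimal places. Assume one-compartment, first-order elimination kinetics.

CL = Dose / AUC = 2330 / 528 = 4.413 L/h

4.41 L/h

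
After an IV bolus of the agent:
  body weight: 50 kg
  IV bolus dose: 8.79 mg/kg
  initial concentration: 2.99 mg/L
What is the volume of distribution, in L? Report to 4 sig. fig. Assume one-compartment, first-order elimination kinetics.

147.0 L

Dose = 8.79 × 50 = 439.5 mg
Vd = Dose / C₀ = 439.5 / 2.99 = 147.0 L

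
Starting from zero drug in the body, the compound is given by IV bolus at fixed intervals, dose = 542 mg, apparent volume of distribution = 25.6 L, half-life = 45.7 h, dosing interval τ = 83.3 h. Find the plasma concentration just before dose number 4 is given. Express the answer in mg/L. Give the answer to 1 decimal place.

C₀ per dose = Dose / Vd = 542 / 25.6 = 21.17 mg/L
k = ln2 / t½ = 0.693147 / 45.7 = 0.01517 h⁻¹
Fraction remaining after one interval: r = e^(−kτ) = e^(−0.01517 × 83.3) = 0.2826
Before dose 4, 3 doses have been given (aged 1τ, 2τ, 3τ).
C_trough = C₀ × (r + r² + … + r^3) = C₀ × r(1−r^3)/(1−r)
        = 21.17 × 0.2826 × (1 − 0.02257) / (1 − 0.2826) = 8.151 mg/L

8.2 mg/L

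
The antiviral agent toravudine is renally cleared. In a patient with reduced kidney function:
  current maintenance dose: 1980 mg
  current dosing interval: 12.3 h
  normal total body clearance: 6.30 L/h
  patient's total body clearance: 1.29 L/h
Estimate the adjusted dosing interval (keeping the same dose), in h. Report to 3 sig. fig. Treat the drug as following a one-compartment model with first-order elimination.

60.1 h

To keep the same average steady-state level, dosing rate must scale with clearance.
CL ratio = 1.29 / 6.30 = 0.2048
New interval (same dose) = 12.3 / 0.2048 = 60.06 h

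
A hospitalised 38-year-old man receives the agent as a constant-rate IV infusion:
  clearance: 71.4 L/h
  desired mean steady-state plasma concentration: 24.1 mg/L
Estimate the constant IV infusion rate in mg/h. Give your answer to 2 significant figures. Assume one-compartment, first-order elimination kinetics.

At steady state, infusion rate R₀ = Css × CL = 24.1 × 71.40 = 1721 mg/h

1700 mg/h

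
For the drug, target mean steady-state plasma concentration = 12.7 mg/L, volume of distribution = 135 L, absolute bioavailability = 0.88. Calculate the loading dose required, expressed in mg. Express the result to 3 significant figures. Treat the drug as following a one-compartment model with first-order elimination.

LD = Css × Vd / F = 12.7 × 135 / 0.88 = 1948 mg

1950 mg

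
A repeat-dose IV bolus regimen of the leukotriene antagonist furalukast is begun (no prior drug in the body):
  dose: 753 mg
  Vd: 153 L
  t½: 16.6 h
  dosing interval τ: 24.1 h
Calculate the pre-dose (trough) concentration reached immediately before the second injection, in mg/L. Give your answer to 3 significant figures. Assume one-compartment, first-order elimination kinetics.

1.80 mg/L

C₀ per dose = Dose / Vd = 753 / 153 = 4.922 mg/L
k = ln2 / t½ = 0.693147 / 16.6 = 0.04176 h⁻¹
Fraction remaining after one interval: r = e^(−kτ) = e^(−0.04176 × 24.1) = 0.3655
Before dose 2, 1 dose has been given (aged 1τ).
C_trough = C₀ × r = 4.922 × 0.3655 = 1.799 mg/L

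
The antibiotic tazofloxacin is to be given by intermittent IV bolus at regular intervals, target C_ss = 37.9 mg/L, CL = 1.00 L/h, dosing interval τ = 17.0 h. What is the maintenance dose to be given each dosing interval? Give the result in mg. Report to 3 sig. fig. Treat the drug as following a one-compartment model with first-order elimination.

644 mg

At steady state, Dose/τ = Css × CL.
Dose = Css × CL × τ = 37.9 × 1.000 × 17.0 = 644.3 mg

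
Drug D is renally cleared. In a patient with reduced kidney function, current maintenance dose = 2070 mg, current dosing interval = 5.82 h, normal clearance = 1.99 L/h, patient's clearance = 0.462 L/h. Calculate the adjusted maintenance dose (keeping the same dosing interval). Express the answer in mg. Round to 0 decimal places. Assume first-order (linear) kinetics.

481 mg

To keep the same average steady-state level, dosing rate must scale with clearance.
CL ratio = 0.462 / 1.99 = 0.2322
New dose (same interval) = 2070 × 0.2322 = 480.7 mg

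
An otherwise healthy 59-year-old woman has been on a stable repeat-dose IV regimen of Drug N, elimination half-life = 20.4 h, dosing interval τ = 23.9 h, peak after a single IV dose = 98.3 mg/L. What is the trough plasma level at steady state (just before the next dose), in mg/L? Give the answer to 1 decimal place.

78.5 mg/L

k = ln2 / t½ = 0.693147 / 20.4 = 0.03398 h⁻¹
e^(−kτ) = e^(−0.03398 × 23.9) = 0.4439
Accumulation ratio R = 1 / (1 − e^(−kτ)) = 1 / (1 − 0.4439) = 1.798
Steady-state trough = C₀ × R × e^(−kτ) = 98.3 × 1.798 × 0.4439 = 78.46 mg/L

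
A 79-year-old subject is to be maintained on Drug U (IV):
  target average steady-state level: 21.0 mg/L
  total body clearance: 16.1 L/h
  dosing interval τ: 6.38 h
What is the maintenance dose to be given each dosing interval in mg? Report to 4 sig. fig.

2157 mg

At steady state, Dose/τ = Css × CL.
Dose = Css × CL × τ = 21.0 × 16.10 × 6.38 = 2157 mg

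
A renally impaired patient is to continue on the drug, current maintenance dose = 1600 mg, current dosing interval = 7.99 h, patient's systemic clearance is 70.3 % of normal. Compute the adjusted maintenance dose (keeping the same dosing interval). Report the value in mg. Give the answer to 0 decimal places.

1125 mg

To keep the same average steady-state level, dosing rate must scale with clearance.
CL ratio = 70.3 / 100 = 0.7030
New dose (same interval) = 1600 × 0.7030 = 1125 mg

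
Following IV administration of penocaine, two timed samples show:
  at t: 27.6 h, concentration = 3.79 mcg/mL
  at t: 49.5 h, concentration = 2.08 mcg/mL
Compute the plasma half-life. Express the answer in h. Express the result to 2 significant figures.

25 h

k = ln(C₁/C₂) / (t₂ − t₁) = ln(3.79/2.08) / (49.5 − 27.6)
  = 0.6000 / 21.90 = 0.02740 h⁻¹
t½ = ln2 / k = 0.693147 / 0.02740 = 25.30 h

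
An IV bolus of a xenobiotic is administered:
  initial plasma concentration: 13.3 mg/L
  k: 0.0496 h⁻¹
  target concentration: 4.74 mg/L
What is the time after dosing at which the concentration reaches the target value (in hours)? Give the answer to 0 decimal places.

21 h

t = ln(C₀ / C) / k = ln(13.30 / 4.74) / 0.04960
  = ln(2.806) / 0.04960 = 1.032 / 0.04960 = 20.81 h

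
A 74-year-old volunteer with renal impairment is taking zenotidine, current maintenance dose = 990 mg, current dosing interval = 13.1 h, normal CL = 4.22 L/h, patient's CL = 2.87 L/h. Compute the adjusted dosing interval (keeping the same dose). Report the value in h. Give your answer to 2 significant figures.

19 h

To keep the same average steady-state level, dosing rate must scale with clearance.
CL ratio = 2.87 / 4.22 = 0.6801
New interval (same dose) = 13.1 / 0.6801 = 19.26 h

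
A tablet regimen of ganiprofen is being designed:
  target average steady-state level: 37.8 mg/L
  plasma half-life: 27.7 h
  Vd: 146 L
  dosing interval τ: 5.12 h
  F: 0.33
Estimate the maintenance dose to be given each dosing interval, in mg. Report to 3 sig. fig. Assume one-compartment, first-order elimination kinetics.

k = ln2 / t½ = 0.693147 / 27.7 = 0.02502 h⁻¹
CL = k × Vd = 0.02502 × 146 = 3.653 L/h
At steady state, F × (Dose/τ) = Css × CL.
Dose = Css × CL × τ / F = 37.8 × 3.653 × 5.12 / 0.33 = 2142 mg

2140 mg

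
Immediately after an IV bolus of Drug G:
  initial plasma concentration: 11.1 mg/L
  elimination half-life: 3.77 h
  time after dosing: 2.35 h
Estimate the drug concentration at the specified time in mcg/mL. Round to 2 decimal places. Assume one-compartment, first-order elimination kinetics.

k = ln2 / t½ = 0.693147 / 3.77 = 0.1839 h⁻¹
C = C₀ · e^(−k·t) = 11.10 × e^(−0.1839 × 2.35)
  = 11.10 × 0.6491 = 7.205 mg/L
(7.205 mg/L = 7.205 mcg/mL)

7.21 mcg/mL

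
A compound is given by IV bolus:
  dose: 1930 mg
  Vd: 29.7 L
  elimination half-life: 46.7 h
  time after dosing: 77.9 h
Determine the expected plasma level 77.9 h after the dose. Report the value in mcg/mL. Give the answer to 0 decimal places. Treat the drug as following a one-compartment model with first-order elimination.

C₀ = Dose / Vd = 1930 / 29.7 = 64.98 mg/L
k = ln2 / t½ = 0.693147 / 46.7 = 0.01484 h⁻¹
C = C₀ · e^(−k·t) = 64.98 × e^(−0.01484 × 77.9)
  = 64.98 × 0.3147 = 20.45 mg/L
(20.45 mg/L = 20.45 mcg/mL)

20 mcg/mL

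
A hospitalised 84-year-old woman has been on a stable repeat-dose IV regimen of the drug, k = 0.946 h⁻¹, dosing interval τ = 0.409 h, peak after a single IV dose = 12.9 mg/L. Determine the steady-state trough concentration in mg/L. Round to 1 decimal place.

27.3 mg/L

e^(−kτ) = e^(−0.9460 × 0.409) = 0.6791
Accumulation ratio R = 1 / (1 − e^(−kτ)) = 1 / (1 − 0.6791) = 3.116
Steady-state trough = C₀ × R × e^(−kτ) = 12.9 × 3.116 × 0.6791 = 27.30 mg/L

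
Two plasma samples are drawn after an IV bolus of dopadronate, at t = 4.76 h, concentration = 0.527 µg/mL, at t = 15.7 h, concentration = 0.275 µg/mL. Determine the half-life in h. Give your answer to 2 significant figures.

k = ln(C₁/C₂) / (t₂ − t₁) = ln(0.527/0.275) / (15.7 − 4.76)
  = 0.6504 / 10.94 = 0.05945 h⁻¹
t½ = ln2 / k = 0.693147 / 0.05945 = 11.66 h

12 h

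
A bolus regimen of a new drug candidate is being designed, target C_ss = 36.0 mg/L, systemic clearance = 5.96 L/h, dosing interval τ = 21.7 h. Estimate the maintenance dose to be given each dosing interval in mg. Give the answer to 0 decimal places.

4656 mg

At steady state, Dose/τ = Css × CL.
Dose = Css × CL × τ = 36.0 × 5.960 × 21.7 = 4656 mg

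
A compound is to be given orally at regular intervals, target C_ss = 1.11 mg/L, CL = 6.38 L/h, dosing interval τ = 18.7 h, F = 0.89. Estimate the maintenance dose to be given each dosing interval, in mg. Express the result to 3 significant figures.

149 mg

At steady state, F × (Dose/τ) = Css × CL.
Dose = Css × CL × τ / F = 1.11 × 6.380 × 18.7 / 0.89 = 148.8 mg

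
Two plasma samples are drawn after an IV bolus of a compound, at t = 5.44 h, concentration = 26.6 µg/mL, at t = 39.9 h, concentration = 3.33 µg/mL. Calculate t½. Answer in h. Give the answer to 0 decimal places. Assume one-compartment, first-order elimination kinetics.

k = ln(C₁/C₂) / (t₂ − t₁) = ln(26.6/3.33) / (39.9 − 5.44)
  = 2.078 / 34.46 = 0.06030 h⁻¹
t½ = ln2 / k = 0.693147 / 0.06030 = 11.49 h

11 h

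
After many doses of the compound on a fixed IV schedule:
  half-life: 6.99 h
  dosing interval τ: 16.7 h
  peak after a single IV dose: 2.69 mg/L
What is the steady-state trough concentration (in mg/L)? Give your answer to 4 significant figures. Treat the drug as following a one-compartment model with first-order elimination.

k = ln2 / t½ = 0.693147 / 6.99 = 0.09916 h⁻¹
e^(−kτ) = e^(−0.09916 × 16.7) = 0.1909
Accumulation ratio R = 1 / (1 − e^(−kτ)) = 1 / (1 − 0.1909) = 1.236
Steady-state trough = C₀ × R × e^(−kτ) = 2.69 × 1.236 × 0.1909 = 0.6347 mg/L

0.6347 mg/L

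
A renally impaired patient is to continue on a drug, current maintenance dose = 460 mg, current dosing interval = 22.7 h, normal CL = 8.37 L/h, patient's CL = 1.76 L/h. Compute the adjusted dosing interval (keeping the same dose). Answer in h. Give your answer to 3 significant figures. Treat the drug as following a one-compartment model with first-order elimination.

To keep the same average steady-state level, dosing rate must scale with clearance.
CL ratio = 1.76 / 8.37 = 0.2103
New interval (same dose) = 22.7 / 0.2103 = 107.9 h

108 h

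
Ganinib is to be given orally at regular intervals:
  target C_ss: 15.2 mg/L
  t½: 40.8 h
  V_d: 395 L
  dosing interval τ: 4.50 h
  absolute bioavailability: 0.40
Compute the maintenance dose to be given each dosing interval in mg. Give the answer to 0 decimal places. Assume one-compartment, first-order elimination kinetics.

1148 mg

k = ln2 / t½ = 0.693147 / 40.8 = 0.01699 h⁻¹
CL = k × Vd = 0.01699 × 395 = 6.711 L/h
At steady state, F × (Dose/τ) = Css × CL.
Dose = Css × CL × τ / F = 15.2 × 6.711 × 4.50 / 0.40 = 1148 mg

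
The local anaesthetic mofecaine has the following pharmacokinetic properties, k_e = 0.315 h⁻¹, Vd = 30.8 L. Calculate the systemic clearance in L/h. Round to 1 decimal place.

9.7 L/h

CL = k × Vd = 0.315 × 30.8 = 9.702 L/h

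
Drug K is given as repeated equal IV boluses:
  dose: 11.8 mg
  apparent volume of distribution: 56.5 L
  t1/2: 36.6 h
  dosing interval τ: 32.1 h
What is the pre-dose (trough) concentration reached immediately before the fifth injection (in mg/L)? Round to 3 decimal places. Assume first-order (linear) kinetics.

C₀ per dose = Dose / Vd = 11.8 / 56.5 = 0.2088 mg/L
k = ln2 / t½ = 0.693147 / 36.6 = 0.01894 h⁻¹
Fraction remaining after one interval: r = e^(−kτ) = e^(−0.01894 × 32.1) = 0.5445
Before dose 5, 4 doses have been given (aged 1τ, 2τ, 3τ, 4τ).
C_trough = C₀ × (r + r² + … + r^4) = C₀ × r(1−r^4)/(1−r)
        = 0.2088 × 0.5445 × (1 − 0.08790) / (1 − 0.5445) = 0.2277 mg/L

0.228 mg/L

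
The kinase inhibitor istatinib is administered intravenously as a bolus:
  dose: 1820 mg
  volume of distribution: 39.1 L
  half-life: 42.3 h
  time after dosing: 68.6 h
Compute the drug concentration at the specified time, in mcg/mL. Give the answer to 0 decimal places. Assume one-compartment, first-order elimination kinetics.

15 mcg/mL

C₀ = Dose / Vd = 1820 / 39.1 = 46.55 mg/L
k = ln2 / t½ = 0.693147 / 42.3 = 0.01639 h⁻¹
C = C₀ · e^(−k·t) = 46.55 × e^(−0.01639 × 68.6)
  = 46.55 × 0.3249 = 15.12 mg/L
(15.12 mg/L = 15.12 mcg/mL)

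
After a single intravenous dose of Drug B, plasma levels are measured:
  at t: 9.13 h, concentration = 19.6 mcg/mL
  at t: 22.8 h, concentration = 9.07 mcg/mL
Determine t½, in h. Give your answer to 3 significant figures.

k = ln(C₁/C₂) / (t₂ − t₁) = ln(19.6/9.07) / (22.8 − 9.13)
  = 0.7706 / 13.67 = 0.05637 h⁻¹
t½ = ln2 / k = 0.693147 / 0.05637 = 12.30 h

12.3 h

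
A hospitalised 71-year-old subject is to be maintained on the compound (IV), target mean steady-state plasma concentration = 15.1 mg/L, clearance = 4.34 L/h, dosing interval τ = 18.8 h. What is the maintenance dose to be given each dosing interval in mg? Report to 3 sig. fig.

At steady state, Dose/τ = Css × CL.
Dose = Css × CL × τ = 15.1 × 4.340 × 18.8 = 1232 mg

1230 mg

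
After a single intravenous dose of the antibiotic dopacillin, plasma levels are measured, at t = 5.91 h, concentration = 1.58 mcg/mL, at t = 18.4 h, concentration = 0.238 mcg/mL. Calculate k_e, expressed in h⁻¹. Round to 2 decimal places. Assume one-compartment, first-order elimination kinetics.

0.15 h⁻¹

k = ln(C₁/C₂) / (t₂ − t₁) = ln(1.58/0.238) / (18.4 − 5.91)
  = 1.893 / 12.49 = 0.1516 h⁻¹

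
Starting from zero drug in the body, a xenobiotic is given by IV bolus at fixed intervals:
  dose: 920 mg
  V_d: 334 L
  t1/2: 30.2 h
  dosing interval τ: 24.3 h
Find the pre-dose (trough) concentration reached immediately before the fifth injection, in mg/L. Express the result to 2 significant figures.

3.3 mg/L

C₀ per dose = Dose / Vd = 920 / 334 = 2.754 mg/L
k = ln2 / t½ = 0.693147 / 30.2 = 0.02295 h⁻¹
Fraction remaining after one interval: r = e^(−kτ) = e^(−0.02295 × 24.3) = 0.5725
Before dose 5, 4 doses have been given (aged 1τ, 2τ, 3τ, 4τ).
C_trough = C₀ × (r + r² + … + r^4) = C₀ × r(1−r^4)/(1−r)
        = 2.754 × 0.5725 × (1 − 0.1074) / (1 − 0.5725) = 3.292 mg/L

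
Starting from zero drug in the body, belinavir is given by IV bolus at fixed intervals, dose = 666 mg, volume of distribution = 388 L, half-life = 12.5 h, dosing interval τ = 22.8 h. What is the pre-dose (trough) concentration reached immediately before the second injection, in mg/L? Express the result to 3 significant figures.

0.485 mg/L

C₀ per dose = Dose / Vd = 666 / 388 = 1.716 mg/L
k = ln2 / t½ = 0.693147 / 12.5 = 0.05545 h⁻¹
Fraction remaining after one interval: r = e^(−kτ) = e^(−0.05545 × 22.8) = 0.2824
Before dose 2, 1 dose has been given (aged 1τ).
C_trough = C₀ × r = 1.716 × 0.2824 = 0.4846 mg/L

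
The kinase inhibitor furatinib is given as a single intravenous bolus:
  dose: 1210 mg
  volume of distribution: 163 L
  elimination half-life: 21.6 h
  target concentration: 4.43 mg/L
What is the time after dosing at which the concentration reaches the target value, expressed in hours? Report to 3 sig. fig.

16.1 h

C₀ = Dose / Vd = 1210 / 163 = 7.423 mg/L
k = ln2 / t½ = 0.693147 / 21.6 = 0.03209 h⁻¹
t = ln(C₀ / C) / k = ln(7.423 / 4.43) / 0.03209
  = ln(1.676) / 0.03209 = 0.5164 / 0.03209 = 16.09 h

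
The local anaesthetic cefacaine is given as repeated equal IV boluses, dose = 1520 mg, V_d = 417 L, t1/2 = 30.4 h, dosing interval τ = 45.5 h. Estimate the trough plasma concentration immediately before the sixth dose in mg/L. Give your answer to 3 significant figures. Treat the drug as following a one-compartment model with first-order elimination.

1.99 mg/L

C₀ per dose = Dose / Vd = 1520 / 417 = 3.645 mg/L
k = ln2 / t½ = 0.693147 / 30.4 = 0.02280 h⁻¹
Fraction remaining after one interval: r = e^(−kτ) = e^(−0.02280 × 45.5) = 0.3544
Before dose 6, 5 doses have been given (aged 1τ, 2τ, 3τ, 4τ, 5τ).
C_trough = C₀ × (r + r² + … + r^5) = C₀ × r(1−r^5)/(1−r)
        = 3.645 × 0.3544 × (1 − 0.005591) / (1 − 0.3544) = 1.990 mg/L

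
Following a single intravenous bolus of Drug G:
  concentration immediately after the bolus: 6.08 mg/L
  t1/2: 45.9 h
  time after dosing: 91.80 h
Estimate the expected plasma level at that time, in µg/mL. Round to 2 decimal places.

k = ln2 / t½ = 0.693147 / 45.9 = 0.01510 h⁻¹
t / t½ = 91.80 / 45.9 = 2 half-lives
C = C₀ × (1/2)^2 = 6.080 × 0.2500 = 1.520 mg/L
(1.520 mg/L = 1.520 µg/mL)

1.52 µg/mL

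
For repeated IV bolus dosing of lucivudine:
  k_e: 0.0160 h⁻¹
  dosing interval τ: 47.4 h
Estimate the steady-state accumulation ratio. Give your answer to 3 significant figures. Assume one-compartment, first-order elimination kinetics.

e^(−kτ) = e^(−0.01600 × 47.4) = 0.4684
Accumulation ratio R = 1 / (1 − e^(−kτ)) = 1 / (1 − 0.4684) = 1.881

1.88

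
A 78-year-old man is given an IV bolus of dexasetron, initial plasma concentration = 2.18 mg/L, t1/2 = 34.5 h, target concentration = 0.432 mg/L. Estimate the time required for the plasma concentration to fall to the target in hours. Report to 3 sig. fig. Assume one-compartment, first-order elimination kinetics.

80.6 h

k = ln2 / t½ = 0.693147 / 34.5 = 0.02009 h⁻¹
t = ln(C₀ / C) / k = ln(2.180 / 0.432) / 0.02009
  = ln(5.046) / 0.02009 = 1.619 / 0.02009 = 80.59 h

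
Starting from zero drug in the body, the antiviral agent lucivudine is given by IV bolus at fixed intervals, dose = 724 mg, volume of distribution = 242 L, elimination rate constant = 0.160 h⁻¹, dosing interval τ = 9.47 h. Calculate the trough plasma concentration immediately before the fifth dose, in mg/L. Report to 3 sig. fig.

C₀ per dose = Dose / Vd = 724 / 242 = 2.992 mg/L
Fraction remaining after one interval: r = e^(−kτ) = e^(−0.1600 × 9.47) = 0.2198
Before dose 5, 4 doses have been given (aged 1τ, 2τ, 3τ, 4τ).
C_trough = C₀ × (r + r² + … + r^4) = C₀ × r(1−r^4)/(1−r)
        = 2.992 × 0.2198 × (1 − 0.002334) / (1 − 0.2198) = 0.8409 mg/L

0.841 mg/L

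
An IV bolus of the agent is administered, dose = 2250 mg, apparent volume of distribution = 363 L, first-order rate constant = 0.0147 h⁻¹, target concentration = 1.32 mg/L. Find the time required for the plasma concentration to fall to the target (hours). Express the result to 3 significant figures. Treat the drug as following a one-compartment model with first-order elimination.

C₀ = Dose / Vd = 2250 / 363 = 6.198 mg/L
t = ln(C₀ / C) / k = ln(6.198 / 1.32) / 0.01470
  = ln(4.695) / 0.01470 = 1.546 / 0.01470 = 105.2 h

105 h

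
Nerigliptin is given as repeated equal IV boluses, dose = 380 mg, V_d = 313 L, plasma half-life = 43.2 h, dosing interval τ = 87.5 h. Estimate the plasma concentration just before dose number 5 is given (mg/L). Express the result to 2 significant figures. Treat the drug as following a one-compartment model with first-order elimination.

0.39 mg/L

C₀ per dose = Dose / Vd = 380 / 313 = 1.214 mg/L
k = ln2 / t½ = 0.693147 / 43.2 = 0.01605 h⁻¹
Fraction remaining after one interval: r = e^(−kτ) = e^(−0.01605 × 87.5) = 0.2455
Before dose 5, 4 doses have been given (aged 1τ, 2τ, 3τ, 4τ).
C_trough = C₀ × (r + r² + … + r^4) = C₀ × r(1−r^4)/(1−r)
        = 1.214 × 0.2455 × (1 − 0.003633) / (1 − 0.2455) = 0.3936 mg/L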